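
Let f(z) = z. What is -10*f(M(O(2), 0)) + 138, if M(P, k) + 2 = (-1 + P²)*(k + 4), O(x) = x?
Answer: 38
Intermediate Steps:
M(P, k) = -2 + (-1 + P²)*(4 + k) (M(P, k) = -2 + (-1 + P²)*(k + 4) = -2 + (-1 + P²)*(4 + k))
-10*f(M(O(2), 0)) + 138 = -10*(-6 - 1*0 + 4*2² + 0*2²) + 138 = -10*(-6 + 0 + 4*4 + 0*4) + 138 = -10*(-6 + 0 + 16 + 0) + 138 = -10*10 + 138 = -100 + 138 = 38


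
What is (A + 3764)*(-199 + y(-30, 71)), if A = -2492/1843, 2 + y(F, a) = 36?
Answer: -1144202400/1843 ≈ -6.2084e+5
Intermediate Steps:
y(F, a) = 34 (y(F, a) = -2 + 36 = 34)
A = -2492/1843 (A = -2492*1/1843 = -2492/1843 ≈ -1.3521)
(A + 3764)*(-199 + y(-30, 71)) = (-2492/1843 + 3764)*(-199 + 34) = (6934560/1843)*(-165) = -1144202400/1843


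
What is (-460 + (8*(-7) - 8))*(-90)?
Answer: 47160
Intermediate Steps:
(-460 + (8*(-7) - 8))*(-90) = (-460 + (-56 - 8))*(-90) = (-460 - 64)*(-90) = -524*(-90) = 47160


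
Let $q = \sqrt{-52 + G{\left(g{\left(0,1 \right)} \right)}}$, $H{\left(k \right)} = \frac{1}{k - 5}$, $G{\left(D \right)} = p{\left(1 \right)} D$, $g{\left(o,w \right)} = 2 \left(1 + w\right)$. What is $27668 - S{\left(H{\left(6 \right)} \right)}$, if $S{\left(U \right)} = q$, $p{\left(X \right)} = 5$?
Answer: $27668 - 4 i \sqrt{2} \approx 27668.0 - 5.6569 i$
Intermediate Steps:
$g{\left(o,w \right)} = 2 + 2 w$
$G{\left(D \right)} = 5 D$
$H{\left(k \right)} = \frac{1}{-5 + k}$
$q = 4 i \sqrt{2}$ ($q = \sqrt{-52 + 5 \left(2 + 2 \cdot 1\right)} = \sqrt{-52 + 5 \left(2 + 2\right)} = \sqrt{-52 + 5 \cdot 4} = \sqrt{-52 + 20} = \sqrt{-32} = 4 i \sqrt{2} \approx 5.6569 i$)
$S{\left(U \right)} = 4 i \sqrt{2}$
$27668 - S{\left(H{\left(6 \right)} \right)} = 27668 - 4 i \sqrt{2}$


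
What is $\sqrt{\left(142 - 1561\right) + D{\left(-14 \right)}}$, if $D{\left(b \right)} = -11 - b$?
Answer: $2 i \sqrt{354} \approx 37.63 i$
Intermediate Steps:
$\sqrt{\left(142 - 1561\right) + D{\left(-14 \right)}} = \sqrt{\left(142 - 1561\right) - -3} = \sqrt{\left(142 - 1561\right) + \left(-11 + 14\right)} = \sqrt{-1419 + 3} = \sqrt{-1416} = 2 i \sqrt{354}$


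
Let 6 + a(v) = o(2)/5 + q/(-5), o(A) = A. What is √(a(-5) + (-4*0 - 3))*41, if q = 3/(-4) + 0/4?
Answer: 533*I*√5/10 ≈ 119.18*I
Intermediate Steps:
q = -¾ (q = 3*(-¼) + 0*(¼) = -¾ + 0 = -¾ ≈ -0.75000)
a(v) = -109/20 (a(v) = -6 + (2/5 - ¾/(-5)) = -6 + (2*(⅕) - ¾*(-⅕)) = -6 + (⅖ + 3/20) = -6 + 11/20 = -109/20)
√(a(-5) + (-4*0 - 3))*41 = √(-109/20 + (-4*0 - 3))*41 = √(-109/20 + (0 - 3))*41 = √(-109/20 - 3)*41 = √(-169/20)*41 = (13*I*√5/10)*41 = 533*I*√5/10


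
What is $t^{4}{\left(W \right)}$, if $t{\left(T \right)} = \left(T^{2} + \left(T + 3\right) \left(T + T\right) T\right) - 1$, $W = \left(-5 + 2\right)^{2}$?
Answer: $16781934923776$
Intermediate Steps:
$W = 9$ ($W = \left(-3\right)^{2} = 9$)
$t{\left(T \right)} = -1 + T^{2} + 2 T^{2} \left(3 + T\right)$ ($t{\left(T \right)} = \left(T^{2} + \left(3 + T\right) 2 T T\right) - 1 = \left(T^{2} + 2 T \left(3 + T\right) T\right) - 1 = \left(T^{2} + 2 T^{2} \left(3 + T\right)\right) - 1 = -1 + T^{2} + 2 T^{2} \left(3 + T\right)$)
$t^{4}{\left(W \right)} = \left(-1 + 2 \cdot 9^{3} + 7 \cdot 9^{2}\right)^{4} = \left(-1 + 2 \cdot 729 + 7 \cdot 81\right)^{4} = \left(-1 + 1458 + 567\right)^{4} = 2024^{4} = 16781934923776$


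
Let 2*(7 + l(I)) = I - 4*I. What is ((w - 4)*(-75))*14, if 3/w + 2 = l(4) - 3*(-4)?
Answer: 5250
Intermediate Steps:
l(I) = -7 - 3*I/2 (l(I) = -7 + (I - 4*I)/2 = -7 + (-3*I)/2 = -7 - 3*I/2)
w = -1 (w = 3/(-2 + ((-7 - 3/2*4) - 3*(-4))) = 3/(-2 + ((-7 - 6) + 12)) = 3/(-2 + (-13 + 12)) = 3/(-2 - 1) = 3/(-3) = 3*(-⅓) = -1)
((w - 4)*(-75))*14 = ((-1 - 4)*(-75))*14 = -5*(-75)*14 = 375*14 = 5250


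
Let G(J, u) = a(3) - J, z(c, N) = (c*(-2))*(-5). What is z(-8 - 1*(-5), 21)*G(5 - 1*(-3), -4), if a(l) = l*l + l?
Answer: -120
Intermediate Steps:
a(l) = l + l**2 (a(l) = l**2 + l = l + l**2)
z(c, N) = 10*c (z(c, N) = -2*c*(-5) = 10*c)
G(J, u) = 12 - J (G(J, u) = 3*(1 + 3) - J = 3*4 - J = 12 - J)
z(-8 - 1*(-5), 21)*G(5 - 1*(-3), -4) = (10*(-8 - 1*(-5)))*(12 - (5 - 1*(-3))) = (10*(-8 + 5))*(12 - (5 + 3)) = (10*(-3))*(12 - 1*8) = -30*(12 - 8) = -30*4 = -120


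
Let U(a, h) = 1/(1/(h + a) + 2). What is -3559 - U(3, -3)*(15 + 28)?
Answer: -3559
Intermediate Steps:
U(a, h) = 1/(2 + 1/(a + h)) (U(a, h) = 1/(1/(a + h) + 2) = 1/(2 + 1/(a + h)))
-3559 - U(3, -3)*(15 + 28) = -3559 - (3 - 3)/(1 + 2*3 + 2*(-3))*(15 + 28) = -3559 - 0/(1 + 6 - 6)*43 = -3559 - 0/1*43 = -3559 - 1*0*43 = -3559 - 0*43 = -3559 - 1*0 = -3559 + 0 = -3559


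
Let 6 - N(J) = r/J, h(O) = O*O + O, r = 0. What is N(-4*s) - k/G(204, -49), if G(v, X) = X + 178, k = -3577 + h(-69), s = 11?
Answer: -341/129 ≈ -2.6434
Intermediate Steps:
h(O) = O + O² (h(O) = O² + O = O + O²)
k = 1115 (k = -3577 - 69*(1 - 69) = -3577 - 69*(-68) = -3577 + 4692 = 1115)
G(v, X) = 178 + X
N(J) = 6 (N(J) = 6 - 0/J = 6 - 1*0 = 6 + 0 = 6)
N(-4*s) - k/G(204, -49) = 6 - 1115/(178 - 49) = 6 - 1115/129 = -341/129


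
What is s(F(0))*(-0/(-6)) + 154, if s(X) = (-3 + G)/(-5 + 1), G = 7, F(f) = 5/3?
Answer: 154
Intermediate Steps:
F(f) = 5/3 (F(f) = 5*(⅓) = 5/3)
s(X) = -1 (s(X) = (-3 + 7)/(-5 + 1) = 4/(-4) = 4*(-¼) = -1)
s(F(0))*(-0/(-6)) + 154 = -(-10)*0/(-6) + 154 = -(-10)*0*(-⅙) + 154 = -(-10)*0 + 154 = -1*0 + 154 = 0 + 154 = 154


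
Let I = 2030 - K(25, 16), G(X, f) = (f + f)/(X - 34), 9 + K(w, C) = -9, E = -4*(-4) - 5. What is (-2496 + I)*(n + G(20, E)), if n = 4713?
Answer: -2110720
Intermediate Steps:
E = 11 (E = 16 - 5 = 11)
K(w, C) = -18 (K(w, C) = -9 - 9 = -18)
G(X, f) = 2*f/(-34 + X) (G(X, f) = (2*f)/(-34 + X) = 2*f/(-34 + X))
I = 2048 (I = 2030 - 1*(-18) = 2030 + 18 = 2048)
(-2496 + I)*(n + G(20, E)) = (-2496 + 2048)*(4713 + 2*11/(-34 + 20)) = -448*(4713 + 2*11/(-14)) = -448*(4713 + 2*11*(-1/14)) = -448*(4713 - 11/7) = -448*32980/7 = -2110720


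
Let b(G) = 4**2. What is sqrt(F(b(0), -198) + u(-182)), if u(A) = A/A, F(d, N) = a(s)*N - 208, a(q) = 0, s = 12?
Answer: 3*I*sqrt(23) ≈ 14.387*I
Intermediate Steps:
b(G) = 16
F(d, N) = -208 (F(d, N) = 0*N - 208 = 0 - 208 = -208)
u(A) = 1
sqrt(F(b(0), -198) + u(-182)) = sqrt(-208 + 1) = sqrt(-207) = 3*I*sqrt(23)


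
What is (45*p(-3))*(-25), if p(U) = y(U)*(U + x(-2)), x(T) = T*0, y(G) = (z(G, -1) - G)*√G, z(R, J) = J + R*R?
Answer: 37125*I*√3 ≈ 64302.0*I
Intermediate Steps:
z(R, J) = J + R²
y(G) = √G*(-1 + G² - G) (y(G) = ((-1 + G²) - G)*√G = (-1 + G² - G)*√G = √G*(-1 + G² - G))
x(T) = 0
p(U) = U^(3/2)*(-1 + U² - U) (p(U) = (√U*(-1 + U² - U))*(U + 0) = (√U*(-1 + U² - U))*U = U^(3/2)*(-1 + U² - U))
(45*p(-3))*(-25) = (45*((-3)^(3/2)*(-1 + (-3)² - 1*(-3))))*(-25) = (45*((-3*I*√3)*(-1 + 9 + 3)))*(-25) = (45*(-3*I*√3*11))*(-25) = (45*(-33*I*√3))*(-25) = -1485*I*√3*(-25) = 37125*I*√3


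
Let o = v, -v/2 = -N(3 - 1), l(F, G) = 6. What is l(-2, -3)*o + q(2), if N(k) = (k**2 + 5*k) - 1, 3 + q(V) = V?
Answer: 155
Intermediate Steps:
q(V) = -3 + V
N(k) = -1 + k**2 + 5*k
v = 26 (v = -(-2)*(-1 + (3 - 1)**2 + 5*(3 - 1)) = -(-2)*(-1 + 2**2 + 5*2) = -(-2)*(-1 + 4 + 10) = -(-2)*13 = -2*(-13) = 26)
o = 26
l(-2, -3)*o + q(2) = 6*26 + (-3 + 2) = 156 - 1 = 155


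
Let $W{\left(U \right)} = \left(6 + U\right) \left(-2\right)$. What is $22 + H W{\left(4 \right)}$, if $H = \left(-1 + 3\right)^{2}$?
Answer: $-58$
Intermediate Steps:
$H = 4$ ($H = 2^{2} = 4$)
$W{\left(U \right)} = -12 - 2 U$
$22 + H W{\left(4 \right)} = 22 + 4 \left(-12 - 8\right) = 22 + 4 \left(-20\right) = 22 - 80 = -58$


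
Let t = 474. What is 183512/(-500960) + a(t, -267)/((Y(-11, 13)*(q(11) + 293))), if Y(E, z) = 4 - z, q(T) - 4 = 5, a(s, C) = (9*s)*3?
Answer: -47986609/9455620 ≈ -5.0749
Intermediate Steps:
a(s, C) = 27*s
q(T) = 9 (q(T) = 4 + 5 = 9)
183512/(-500960) + a(t, -267)/((Y(-11, 13)*(q(11) + 293))) = 183512/(-500960) + (27*474)/(((4 - 1*13)*(9 + 293))) = 183512*(-1/500960) + 12798/(((4 - 13)*302)) = -22939/62620 + 12798/((-9*302)) = -22939/62620 + 12798/(-2718) = -22939/62620 + 12798*(-1/2718) = -22939/62620 - 711/151 = -47986609/9455620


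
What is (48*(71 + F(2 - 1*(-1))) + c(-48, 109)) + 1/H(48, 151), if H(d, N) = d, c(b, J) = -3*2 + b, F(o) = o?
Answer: 167905/48 ≈ 3498.0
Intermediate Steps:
c(b, J) = -6 + b
(48*(71 + F(2 - 1*(-1))) + c(-48, 109)) + 1/H(48, 151) = (48*(71 + (2 - 1*(-1))) + (-6 - 48)) + 1/48 = (48*(71 + (2 + 1)) - 54) + 1/48 = (48*(71 + 3) - 54) + 1/48 = (48*74 - 54) + 1/48 = (3552 - 54) + 1/48 = 3498 + 1/48 = 167905/48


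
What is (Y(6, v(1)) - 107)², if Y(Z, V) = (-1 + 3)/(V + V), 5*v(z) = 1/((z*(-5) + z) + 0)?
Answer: 16129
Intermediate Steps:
v(z) = -1/(20*z) (v(z) = 1/(5*((z*(-5) + z) + 0)) = 1/(5*((-5*z + z) + 0)) = 1/(5*(-4*z + 0)) = 1/(5*((-4*z))) = (-1/(4*z))/5 = -1/(20*z))
Y(Z, V) = 1/V (Y(Z, V) = 2/((2*V)) = 2*(1/(2*V)) = 1/V)
(Y(6, v(1)) - 107)² = (1/(-1/20/1) - 107)² = (1/(-1/20*1) - 107)² = (1/(-1/20) - 107)² = (-20 - 107)² = (-127)² = 16129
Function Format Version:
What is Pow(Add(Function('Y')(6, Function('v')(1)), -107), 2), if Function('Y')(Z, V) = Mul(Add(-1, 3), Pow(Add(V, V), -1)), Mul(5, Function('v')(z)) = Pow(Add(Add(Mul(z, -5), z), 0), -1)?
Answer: 16129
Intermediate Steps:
Function('v')(z) = Mul(Rational(-1, 20), Pow(z, -1)) (Function('v')(z) = Mul(Rational(1, 5), Pow(Add(Add(Mul(z, -5), z), 0), -1)) = Mul(Rational(1, 5), Pow(Add(Add(Mul(-5, z), z), 0), -1)) = Mul(Rational(1, 5), Pow(Add(Mul(-4, z), 0), -1)) = Mul(Rational(1, 5), Pow(Mul(-4, z), -1)) = Mul(Rational(1, 5), Mul(Rational(-1, 4), Pow(z, -1))) = Mul(Rational(-1, 20), Pow(z, -1)))
Function('Y')(Z, V) = Pow(V, -1) (Function('Y')(Z, V) = Mul(2, Pow(Mul(2, V), -1)) = Mul(2, Mul(Rational(1, 2), Pow(V, -1))) = Pow(V, -1))
Pow(Add(Function('Y')(6, Function('v')(1)), -107), 2) = Pow(Add(Pow(Mul(Rational(-1, 20), Pow(1, -1)), -1), -107), 2) = Pow(Add(Pow(Mul(Rational(-1, 20), 1), -1), -107), 2) = Pow(Add(Pow(Rational(-1, 20), -1), -107), 2) = Pow(Add(-20, -107), 2) = Pow(-127, 2) = 16129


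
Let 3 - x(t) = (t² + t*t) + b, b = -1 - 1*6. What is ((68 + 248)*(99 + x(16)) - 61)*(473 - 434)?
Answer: -4968951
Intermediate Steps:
b = -7 (b = -1 - 6 = -7)
x(t) = 10 - 2*t² (x(t) = 3 - ((t² + t*t) - 7) = 3 - ((t² + t²) - 7) = 3 - (2*t² - 7) = 3 - (-7 + 2*t²) = 3 + (7 - 2*t²) = 10 - 2*t²)
((68 + 248)*(99 + x(16)) - 61)*(473 - 434) = ((68 + 248)*(99 + (10 - 2*16²)) - 61)*(473 - 434) = (316*(99 + (10 - 2*256)) - 61)*39 = (316*(99 + (10 - 512)) - 61)*39 = (316*(99 - 502) - 61)*39 = (316*(-403) - 61)*39 = (-127348 - 61)*39 = -127409*39 = -4968951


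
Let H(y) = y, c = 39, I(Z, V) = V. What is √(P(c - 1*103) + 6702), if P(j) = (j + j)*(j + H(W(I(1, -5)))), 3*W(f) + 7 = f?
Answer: √15406 ≈ 124.12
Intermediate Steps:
W(f) = -7/3 + f/3
P(j) = 2*j*(-4 + j) (P(j) = (j + j)*(j + (-7/3 + (⅓)*(-5))) = (2*j)*(j + (-7/3 - 5/3)) = (2*j)*(j - 4) = (2*j)*(-4 + j) = 2*j*(-4 + j))
√(P(c - 1*103) + 6702) = √(2*(39 - 1*103)*(-4 + (39 - 1*103)) + 6702) = √(2*(39 - 103)*(-4 + (39 - 103)) + 6702) = √(2*(-64)*(-4 - 64) + 6702) = √(2*(-64)*(-68) + 6702) = √(8704 + 6702) = √15406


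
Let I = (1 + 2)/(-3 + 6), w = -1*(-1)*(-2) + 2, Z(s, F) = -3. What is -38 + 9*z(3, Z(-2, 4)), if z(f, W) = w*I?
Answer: -38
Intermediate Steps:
w = 0 (w = 1*(-2) + 2 = -2 + 2 = 0)
I = 1 (I = 3/3 = 3*(⅓) = 1)
z(f, W) = 0 (z(f, W) = 0*1 = 0)
-38 + 9*z(3, Z(-2, 4)) = -38 + 9*0 = -38 + 0 = -38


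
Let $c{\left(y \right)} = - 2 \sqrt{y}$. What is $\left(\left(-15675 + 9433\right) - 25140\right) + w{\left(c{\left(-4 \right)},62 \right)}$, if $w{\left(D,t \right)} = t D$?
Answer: $-31382 - 248 i \approx -31382.0 - 248.0 i$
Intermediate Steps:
$w{\left(D,t \right)} = D t$
$\left(\left(-15675 + 9433\right) - 25140\right) + w{\left(c{\left(-4 \right)},62 \right)} = \left(\left(-15675 + 9433\right) - 25140\right) + - 2 \sqrt{-4} \cdot 62 = \left(-6242 - 25140\right) + - 2 \cdot 2 i 62 = -31382 + - 4 i 62 = -31382 - 248 i$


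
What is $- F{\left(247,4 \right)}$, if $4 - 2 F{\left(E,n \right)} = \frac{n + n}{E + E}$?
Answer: $- \frac{492}{247} \approx -1.9919$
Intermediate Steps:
$F{\left(E,n \right)} = 2 - \frac{n}{2 E}$ ($F{\left(E,n \right)} = 2 - \frac{\left(n + n\right) \frac{1}{E + E}}{2} = 2 - \frac{2 n \frac{1}{2 E}}{2} = 2 - \frac{n \frac{1}{E}}{2} = 2 - \frac{n}{2 E}$)
$- F{\left(247,4 \right)} = - (2 - \frac{2}{247}) = \left(-1\right) \frac{492}{247} = - \frac{492}{247}$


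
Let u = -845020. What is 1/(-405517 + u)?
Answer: -1/1250537 ≈ -7.9966e-7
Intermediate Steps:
1/(-405517 + u) = 1/(-405517 - 845020) = 1/(-1250537) = -1/1250537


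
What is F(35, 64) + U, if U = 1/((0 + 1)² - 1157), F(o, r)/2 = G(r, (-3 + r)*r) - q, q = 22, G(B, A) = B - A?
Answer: -8928945/1156 ≈ -7724.0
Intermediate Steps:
F(o, r) = -44 + 2*r - 2*r*(-3 + r) (F(o, r) = 2*((r - (-3 + r)*r) - 1*22) = 2*((r - r*(-3 + r)) - 22) = 2*(-22 + r - r*(-3 + r)) = -44 + 2*r - 2*r*(-3 + r))
U = -1/1156 (U = 1/(1² - 1157) = 1/(1 - 1157) = 1/(-1156) = -1/1156 ≈ -0.00086505)
F(35, 64) + U = (-44 + 2*64 - 2*64*(-3 + 64)) - 1/1156 = (-44 + 128 - 2*64*61) - 1/1156 = (-44 + 128 - 7808) - 1/1156 = -7724 - 1/1156 = -8928945/1156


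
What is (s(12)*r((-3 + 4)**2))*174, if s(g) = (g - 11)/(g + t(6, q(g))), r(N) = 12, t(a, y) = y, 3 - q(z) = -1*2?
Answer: 2088/17 ≈ 122.82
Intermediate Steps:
q(z) = 5 (q(z) = 3 - (-1)*2 = 3 - 1*(-2) = 3 + 2 = 5)
s(g) = (-11 + g)/(5 + g) (s(g) = (g - 11)/(g + 5) = (-11 + g)/(5 + g))
(s(12)*r((-3 + 4)**2))*174 = (((-11 + 12)/(5 + 12))*12)*174 = ((1/17)*12)*174 = (12/17)*174 = 2088/17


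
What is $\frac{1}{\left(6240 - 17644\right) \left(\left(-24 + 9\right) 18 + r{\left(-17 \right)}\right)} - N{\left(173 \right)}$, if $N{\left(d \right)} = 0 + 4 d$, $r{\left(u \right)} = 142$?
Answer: $- \frac{1010120703}{1459712} \approx -692.0$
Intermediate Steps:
$N{\left(d \right)} = 4 d$
$\frac{1}{\left(6240 - 17644\right) \left(\left(-24 + 9\right) 18 + r{\left(-17 \right)}\right)} - N{\left(173 \right)} = \frac{1}{\left(6240 - 17644\right) \left(\left(-24 + 9\right) 18 + 142\right)} - 4 \cdot 173 = \frac{1}{\left(-11404\right) \left(\left(-15\right) 18 + 142\right)} - 692 = \frac{1}{\left(-11404\right) \left(-270 + 142\right)} - 692 = \frac{1}{\left(-11404\right) \left(-128\right)} - 692 = \frac{1}{1459712} - 692 = - \frac{1010120703}{1459712}$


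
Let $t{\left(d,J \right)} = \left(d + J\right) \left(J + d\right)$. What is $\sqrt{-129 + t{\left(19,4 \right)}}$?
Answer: $20$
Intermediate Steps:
$t{\left(d,J \right)} = \left(J + d\right)^{2}$ ($t{\left(d,J \right)} = \left(J + d\right) \left(J + d\right) = \left(J + d\right)^{2}$)
$\sqrt{-129 + t{\left(19,4 \right)}} = \sqrt{-129 + \left(4 + 19\right)^{2}} = \sqrt{-129 + 23^{2}} = \sqrt{-129 + 529} = \sqrt{400} = 20$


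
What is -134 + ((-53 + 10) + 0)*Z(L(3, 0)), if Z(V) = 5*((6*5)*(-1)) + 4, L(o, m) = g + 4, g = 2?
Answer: 6144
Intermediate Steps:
L(o, m) = 6 (L(o, m) = 2 + 4 = 6)
Z(V) = -146 (Z(V) = 5*(30*(-1)) + 4 = 5*(-30) + 4 = -150 + 4 = -146)
-134 + ((-53 + 10) + 0)*Z(L(3, 0)) = -134 + ((-53 + 10) + 0)*(-146) = -134 + (-43 + 0)*(-146) = -134 - 43*(-146) = -134 + 6278 = 6144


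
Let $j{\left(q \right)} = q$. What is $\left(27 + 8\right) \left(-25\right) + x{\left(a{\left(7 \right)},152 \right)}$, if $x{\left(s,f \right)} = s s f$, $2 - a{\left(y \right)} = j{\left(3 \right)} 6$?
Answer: $38037$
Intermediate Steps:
$a{\left(y \right)} = -16$ ($a{\left(y \right)} = 2 - 3 \cdot 6 = 2 - 18 = -16$)
$x{\left(s,f \right)} = f s^{2}$ ($x{\left(s,f \right)} = s f s = f s^{2}$)
$\left(27 + 8\right) \left(-25\right) + x{\left(a{\left(7 \right)},152 \right)} = \left(27 + 8\right) \left(-25\right) + 152 \left(-16\right)^{2} = 35 \left(-25\right) + 152 \cdot 256 = -875 + 38912 = 38037$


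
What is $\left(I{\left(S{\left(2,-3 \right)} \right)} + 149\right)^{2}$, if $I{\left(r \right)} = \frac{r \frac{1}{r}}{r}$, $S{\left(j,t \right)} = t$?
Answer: $\frac{198916}{9} \approx 22102.0$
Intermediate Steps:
$I{\left(r \right)} = \frac{1}{r}$ ($I{\left(r \right)} = 1 \frac{1}{r} = \frac{1}{r}$)
$\left(I{\left(S{\left(2,-3 \right)} \right)} + 149\right)^{2} = \left(\frac{1}{-3} + 149\right)^{2} = \left(- \frac{1}{3} + 149\right)^{2} = \left(\frac{446}{3}\right)^{2} = \frac{198916}{9}$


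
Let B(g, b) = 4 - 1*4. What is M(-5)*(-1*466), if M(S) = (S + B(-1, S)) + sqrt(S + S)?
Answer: 2330 - 466*I*sqrt(10) ≈ 2330.0 - 1473.6*I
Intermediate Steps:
B(g, b) = 0 (B(g, b) = 4 - 4 = 0)
M(S) = S + sqrt(2)*sqrt(S) (M(S) = (S + 0) + sqrt(S + S) = S + sqrt(2*S) = S + sqrt(2)*sqrt(S))
M(-5)*(-1*466) = (-5 + sqrt(2)*sqrt(-5))*(-1*466) = (-5 + sqrt(2)*(I*sqrt(5)))*(-466) = (-5 + I*sqrt(10))*(-466) = 2330 - 466*I*sqrt(10)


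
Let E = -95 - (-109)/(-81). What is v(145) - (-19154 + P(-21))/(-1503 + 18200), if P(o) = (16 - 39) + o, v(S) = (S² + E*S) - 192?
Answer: 9283300459/1352457 ≈ 6864.0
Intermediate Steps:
E = -7804/81 (E = -95 - (-109)*(-1)/81 = -95 - 1*109/81 = -95 - 109/81 = -7804/81 ≈ -96.346)
v(S) = -192 + S² - 7804*S/81 (v(S) = (S² - 7804*S/81) - 192 = -192 + S² - 7804*S/81)
P(o) = -23 + o
v(145) - (-19154 + P(-21))/(-1503 + 18200) = (-192 + 145² - 7804/81*145) - (-19154 + (-23 - 21))/(-1503 + 18200) = (-192 + 21025 - 1131580/81) - (-19154 - 44)/16697 = 555893/81 - (-19198)/16697 = 555893/81 - 1*(-19198/16697) = 555893/81 + 19198/16697 = 9283300459/1352457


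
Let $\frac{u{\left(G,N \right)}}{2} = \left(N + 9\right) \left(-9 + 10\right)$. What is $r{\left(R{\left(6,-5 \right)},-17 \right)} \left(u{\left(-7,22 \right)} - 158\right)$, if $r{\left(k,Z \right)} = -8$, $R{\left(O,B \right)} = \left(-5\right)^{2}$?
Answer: $768$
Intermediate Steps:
$u{\left(G,N \right)} = 18 + 2 N$ ($u{\left(G,N \right)} = 2 \left(N + 9\right) \left(-9 + 10\right) = 2 \left(9 + N\right) 1 = 2 \left(9 + N\right) = 18 + 2 N$)
$R{\left(O,B \right)} = 25$
$r{\left(R{\left(6,-5 \right)},-17 \right)} \left(u{\left(-7,22 \right)} - 158\right) = - 8 \left(\left(18 + 2 \cdot 22\right) - 158\right) = - 8 \left(\left(18 + 44\right) - 158\right) = - 8 \left(62 - 158\right) = \left(-8\right) \left(-96\right) = 768$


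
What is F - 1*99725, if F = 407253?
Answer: 307528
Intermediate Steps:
F - 1*99725 = 407253 - 1*99725 = 407253 - 99725 = 307528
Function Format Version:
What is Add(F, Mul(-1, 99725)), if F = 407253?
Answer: 307528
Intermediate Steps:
Add(F, Mul(-1, 99725)) = Add(407253, Mul(-1, 99725)) = Add(407253, -99725) = 307528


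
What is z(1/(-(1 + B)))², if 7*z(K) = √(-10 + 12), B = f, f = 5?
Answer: 2/49 ≈ 0.040816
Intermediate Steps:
B = 5
z(K) = √2/7 (z(K) = √(-10 + 12)/7 = √2/7)
z(1/(-(1 + B)))² = (√2/7)² = 2/49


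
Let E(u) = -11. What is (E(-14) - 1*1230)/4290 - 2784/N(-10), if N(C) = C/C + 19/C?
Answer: 4423053/1430 ≈ 3093.0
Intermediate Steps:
N(C) = 1 + 19/C
(E(-14) - 1*1230)/4290 - 2784/N(-10) = (-11 - 1*1230)/4290 - 2784*(-10/(19 - 10)) = (-11 - 1230)*(1/4290) - 2784/((-1/10*9)) = -1241*1/4290 - 2784/(-9/10) = -1241/4290 - 2784*(-10/9) = -1241/4290 + 9280/3 = 4423053/1430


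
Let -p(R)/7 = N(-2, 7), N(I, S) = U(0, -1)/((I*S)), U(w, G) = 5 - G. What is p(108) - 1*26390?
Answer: -26387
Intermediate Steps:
N(I, S) = 6/(I*S) (N(I, S) = (5 - 1*(-1))/((I*S)) = (5 + 1)*(1/(I*S)) = 6*(1/(I*S)) = 6/(I*S))
p(R) = 3 (p(R) = -42/((-2)*7) = -42*(-1)/(2*7) = -7*(-3/7) = 3)
p(108) - 1*26390 = 3 - 1*26390 = 3 - 26390 = -26387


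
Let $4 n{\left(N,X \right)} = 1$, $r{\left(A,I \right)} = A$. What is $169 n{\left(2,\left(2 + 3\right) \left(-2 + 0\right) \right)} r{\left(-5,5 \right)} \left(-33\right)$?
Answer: $\frac{27885}{4} \approx 6971.3$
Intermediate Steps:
$n{\left(N,X \right)} = \frac{1}{4}$ ($n{\left(N,X \right)} = \frac{1}{4} \cdot 1 = \frac{1}{4}$)
$169 n{\left(2,\left(2 + 3\right) \left(-2 + 0\right) \right)} r{\left(-5,5 \right)} \left(-33\right) = 169 \cdot \frac{1}{4} \left(-5\right) \left(-33\right) = 169 \left(- \frac{5}{4}\right) \left(-33\right) = \left(- \frac{845}{4}\right) \left(-33\right) = \frac{27885}{4}$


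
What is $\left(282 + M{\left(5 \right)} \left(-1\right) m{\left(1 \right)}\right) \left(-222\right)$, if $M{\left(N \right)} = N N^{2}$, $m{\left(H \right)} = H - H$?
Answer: $-62604$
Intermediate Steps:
$m{\left(H \right)} = 0$
$M{\left(N \right)} = N^{3}$
$\left(282 + M{\left(5 \right)} \left(-1\right) m{\left(1 \right)}\right) \left(-222\right) = \left(282 + 5^{3} \left(-1\right) 0\right) \left(-222\right) = \left(282 + 125 \left(-1\right) 0\right) \left(-222\right) = \left(282 - 0\right) \left(-222\right) = \left(282 + 0\right) \left(-222\right) = 282 \left(-222\right) = -62604$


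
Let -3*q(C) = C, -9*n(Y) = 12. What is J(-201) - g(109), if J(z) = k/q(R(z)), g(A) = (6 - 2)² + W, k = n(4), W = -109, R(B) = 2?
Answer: 95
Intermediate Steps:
n(Y) = -4/3 (n(Y) = -⅑*12 = -4/3)
q(C) = -C/3
k = -4/3 ≈ -1.3333
g(A) = -93 (g(A) = (6 - 2)² - 109 = 4² - 109 = 16 - 109 = -93)
J(z) = 2 (J(z) = -4/(3*((-⅓*2))) = -4/(3*(-⅔)) = -4/3*(-3/2) = 2)
J(-201) - g(109) = 2 - 1*(-93) = 2 + 93 = 95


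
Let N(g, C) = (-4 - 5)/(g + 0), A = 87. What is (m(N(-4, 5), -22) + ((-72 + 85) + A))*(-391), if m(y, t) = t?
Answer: -30498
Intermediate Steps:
N(g, C) = -9/g
(m(N(-4, 5), -22) + ((-72 + 85) + A))*(-391) = (-22 + ((-72 + 85) + 87))*(-391) = (-22 + (13 + 87))*(-391) = (-22 + 100)*(-391) = 78*(-391) = -30498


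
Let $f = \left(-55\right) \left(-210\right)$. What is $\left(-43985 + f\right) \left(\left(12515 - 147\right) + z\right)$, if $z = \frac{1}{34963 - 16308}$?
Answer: $- \frac{115131795459}{287} \approx -4.0116 \cdot 10^{8}$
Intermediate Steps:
$f = 11550$
$z = \frac{1}{18655} \approx 5.3605 \cdot 10^{-5}$
$\left(-43985 + f\right) \left(\left(12515 - 147\right) + z\right) = \left(-43985 + 11550\right) \left(\left(12515 - 147\right) + \frac{1}{18655}\right) = - 32435 \left(\left(12515 - 147\right) + \frac{1}{18655}\right) = - 32435 \left(12368 + \frac{1}{18655}\right) = \left(-32435\right) \frac{230725041}{18655} = - \frac{115131795459}{287}$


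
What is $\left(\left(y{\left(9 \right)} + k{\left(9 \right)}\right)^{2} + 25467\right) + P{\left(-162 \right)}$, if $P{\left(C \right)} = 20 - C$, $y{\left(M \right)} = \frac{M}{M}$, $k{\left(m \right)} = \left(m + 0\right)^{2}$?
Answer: $32373$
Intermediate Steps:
$k{\left(m \right)} = m^{2}$
$y{\left(M \right)} = 1$
$\left(\left(y{\left(9 \right)} + k{\left(9 \right)}\right)^{2} + 25467\right) + P{\left(-162 \right)} = \left(\left(1 + 9^{2}\right)^{2} + 25467\right) + \left(20 - -162\right) = \left(\left(1 + 81\right)^{2} + 25467\right) + \left(20 + 162\right) = \left(82^{2} + 25467\right) + 182 = \left(6724 + 25467\right) + 182 = 32191 + 182 = 32373$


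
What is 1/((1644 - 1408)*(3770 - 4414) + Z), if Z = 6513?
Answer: -1/145471 ≈ -6.8742e-6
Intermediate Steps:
1/((1644 - 1408)*(3770 - 4414) + Z) = 1/((1644 - 1408)*(3770 - 4414) + 6513) = 1/(236*(-644) + 6513) = 1/(-151984 + 6513) = 1/(-145471) = -1/145471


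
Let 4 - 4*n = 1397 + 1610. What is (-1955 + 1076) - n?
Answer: -513/4 ≈ -128.25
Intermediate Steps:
n = -3003/4 (n = 1 - (1397 + 1610)/4 = 1 - ¼*3007 = 1 - 3007/4 = -3003/4 ≈ -750.75)
(-1955 + 1076) - n = (-1955 + 1076) - 1*(-3003/4) = -879 + 3003/4 = -513/4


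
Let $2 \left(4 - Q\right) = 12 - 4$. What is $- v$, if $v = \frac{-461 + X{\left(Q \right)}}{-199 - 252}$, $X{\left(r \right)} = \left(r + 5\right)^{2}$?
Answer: $- \frac{436}{451} \approx -0.96674$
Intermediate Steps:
$Q = 0$ ($Q = 4 - \frac{12 - 4}{2} = 4 - 4 = 0$)
$X{\left(r \right)} = \left(5 + r\right)^{2}$
$v = \frac{436}{451}$ ($v = \frac{-461 + \left(5 + 0\right)^{2}}{-199 - 252} = \frac{-461 + 5^{2}}{-451} = \left(-461 + 25\right) \left(- \frac{1}{451}\right) = \left(-436\right) \left(- \frac{1}{451}\right) = \frac{436}{451} \approx 0.96674$)
$- v = \left(-1\right) \frac{436}{451} = - \frac{436}{451}$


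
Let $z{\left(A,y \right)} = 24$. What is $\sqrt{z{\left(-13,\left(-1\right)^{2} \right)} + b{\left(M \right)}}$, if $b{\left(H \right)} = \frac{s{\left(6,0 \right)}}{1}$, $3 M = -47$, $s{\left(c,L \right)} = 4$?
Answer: $2 \sqrt{7} \approx 5.2915$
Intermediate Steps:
$M = - \frac{47}{3}$ ($M = \frac{1}{3} \left(-47\right) = - \frac{47}{3} \approx -15.667$)
$b{\left(H \right)} = 4$ ($b{\left(H \right)} = \frac{4}{1} = 4 \cdot 1 = 4$)
$\sqrt{z{\left(-13,\left(-1\right)^{2} \right)} + b{\left(M \right)}} = \sqrt{24 + 4} = \sqrt{28} = 2 \sqrt{7}$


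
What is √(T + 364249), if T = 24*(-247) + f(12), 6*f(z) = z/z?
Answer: √12899562/6 ≈ 598.60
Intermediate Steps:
f(z) = ⅙ (f(z) = (z/z)/6 = (⅙)*1 = ⅙)
T = -35567/6 (T = 24*(-247) + ⅙ = -5928 + ⅙ = -35567/6 ≈ -5927.8)
√(T + 364249) = √(-35567/6 + 364249) = √(2149927/6) = √12899562/6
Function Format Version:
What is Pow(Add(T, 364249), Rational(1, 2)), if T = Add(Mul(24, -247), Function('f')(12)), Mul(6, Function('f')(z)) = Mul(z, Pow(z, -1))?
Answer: Mul(Rational(1, 6), Pow(12899562, Rational(1, 2))) ≈ 598.60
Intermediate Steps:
Function('f')(z) = Rational(1, 6) (Function('f')(z) = Mul(Rational(1, 6), Mul(z, Pow(z, -1))) = Mul(Rational(1, 6), 1) = Rational(1, 6))
T = Rational(-35567, 6) (T = Add(Mul(24, -247), Rational(1, 6)) = Add(-5928, Rational(1, 6)) = Rational(-35567, 6) ≈ -5927.8)
Pow(Add(T, 364249), Rational(1, 2)) = Pow(Add(Rational(-35567, 6), 364249), Rational(1, 2)) = Pow(Rational(2149927, 6), Rational(1, 2)) = Mul(Rational(1, 6), Pow(12899562, Rational(1, 2)))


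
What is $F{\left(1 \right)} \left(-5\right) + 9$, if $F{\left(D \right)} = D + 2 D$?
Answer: $-6$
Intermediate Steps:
$F{\left(D \right)} = 3 D$
$F{\left(1 \right)} \left(-5\right) + 9 = 3 \cdot 1 \left(-5\right) + 9 = 3 \left(-5\right) + 9 = -15 + 9 = -6$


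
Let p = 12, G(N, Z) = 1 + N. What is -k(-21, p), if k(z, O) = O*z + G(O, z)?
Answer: 239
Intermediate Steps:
k(z, O) = 1 + O + O*z (k(z, O) = O*z + (1 + O) = 1 + O + O*z)
-k(-21, p) = -(1 + 12 + 12*(-21)) = -(1 + 12 - 252) = -1*(-239) = 239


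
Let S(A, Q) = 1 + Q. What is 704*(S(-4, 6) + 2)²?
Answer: 57024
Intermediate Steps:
704*(S(-4, 6) + 2)² = 704*((1 + 6) + 2)² = 704*(7 + 2)² = 704*9² = 704*81 = 57024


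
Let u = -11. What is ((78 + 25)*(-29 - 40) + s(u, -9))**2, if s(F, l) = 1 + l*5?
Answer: 51136801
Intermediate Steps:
s(F, l) = 1 + 5*l
((78 + 25)*(-29 - 40) + s(u, -9))**2 = ((78 + 25)*(-29 - 40) + (1 + 5*(-9)))**2 = (103*(-69) + (1 - 45))**2 = (-7107 - 44)**2 = (-7151)**2 = 51136801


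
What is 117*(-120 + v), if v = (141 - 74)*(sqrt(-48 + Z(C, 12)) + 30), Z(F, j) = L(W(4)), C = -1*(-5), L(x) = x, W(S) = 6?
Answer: 221130 + 7839*I*sqrt(42) ≈ 2.2113e+5 + 50803.0*I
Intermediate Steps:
C = 5
Z(F, j) = 6
v = 2010 + 67*I*sqrt(42) (v = (141 - 74)*(sqrt(-48 + 6) + 30) = 67*(sqrt(-42) + 30) = 67*(I*sqrt(42) + 30) = 67*(30 + I*sqrt(42)) = 2010 + 67*I*sqrt(42) ≈ 2010.0 + 434.21*I)
117*(-120 + v) = 117*(-120 + (2010 + 67*I*sqrt(42))) = 117*(1890 + 67*I*sqrt(42)) = 221130 + 7839*I*sqrt(42)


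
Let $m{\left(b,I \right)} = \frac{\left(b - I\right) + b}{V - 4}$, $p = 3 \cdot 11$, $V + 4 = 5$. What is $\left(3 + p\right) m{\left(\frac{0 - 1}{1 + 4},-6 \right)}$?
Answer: $- \frac{336}{5} \approx -67.2$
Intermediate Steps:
$V = 1$ ($V = -4 + 5 = 1$)
$p = 33$
$m{\left(b,I \right)} = - \frac{2 b}{3} + \frac{I}{3}$ ($m{\left(b,I \right)} = \frac{\left(b - I\right) + b}{1 - 4} = \frac{- I + 2 b}{-3} = \left(- I + 2 b\right) \left(- \frac{1}{3}\right) = - \frac{2 b}{3} + \frac{I}{3}$)
$\left(3 + p\right) m{\left(\frac{0 - 1}{1 + 4},-6 \right)} = \left(3 + 33\right) \left(- \frac{2 \frac{0 - 1}{1 + 4}}{3} + \frac{1}{3} \left(-6\right)\right) = 36 \left(- \frac{2 \left(- \frac{1}{5}\right)}{3} - 2\right) = 36 \left(- \frac{2 \left(\left(-1\right) \frac{1}{5}\right)}{3} - 2\right) = 36 \left(\left(- \frac{2}{3}\right) \left(- \frac{1}{5}\right) - 2\right) = 36 \left(\frac{2}{15} - 2\right) = 36 \left(- \frac{28}{15}\right) = - \frac{336}{5}$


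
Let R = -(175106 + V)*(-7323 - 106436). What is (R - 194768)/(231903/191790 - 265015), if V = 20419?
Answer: -473988393296170/5647443883 ≈ -83930.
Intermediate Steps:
R = 22242728475 (R = -(175106 + 20419)*(-7323 - 106436) = -195525*(-113759) = -1*(-22242728475) = 22242728475)
(R - 194768)/(231903/191790 - 265015) = (22242728475 - 194768)/(231903/191790 - 265015) = 22242533707/(231903*(1/191790) - 265015) = 22242533707/(25767/21310 - 265015) = 22242533707/(-5647443883/21310) = 22242533707*(-21310/5647443883) = -473988393296170/5647443883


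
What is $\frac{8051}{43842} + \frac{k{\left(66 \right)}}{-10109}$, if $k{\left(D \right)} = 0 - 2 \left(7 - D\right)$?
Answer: $\frac{76214203}{443198778} \approx 0.17196$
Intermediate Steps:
$k{\left(D \right)} = -14 + 2 D$ ($k{\left(D \right)} = 0 + \left(-14 + 2 D\right) = -14 + 2 D$)
$\frac{8051}{43842} + \frac{k{\left(66 \right)}}{-10109} = \frac{8051}{43842} + \frac{-14 + 2 \cdot 66}{-10109} = 8051 \cdot \frac{1}{43842} + \left(-14 + 132\right) \left(- \frac{1}{10109}\right) = \frac{8051}{43842} + 118 \left(- \frac{1}{10109}\right) = \frac{8051}{43842} - \frac{118}{10109} = \frac{76214203}{443198778}$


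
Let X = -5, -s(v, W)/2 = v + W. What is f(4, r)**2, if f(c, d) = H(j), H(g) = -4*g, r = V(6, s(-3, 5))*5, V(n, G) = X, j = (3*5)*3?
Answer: 32400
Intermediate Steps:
j = 45 (j = 15*3 = 45)
s(v, W) = -2*W - 2*v (s(v, W) = -2*(v + W) = -2*(W + v) = -2*W - 2*v)
V(n, G) = -5
r = -25 (r = -5*5 = -25)
f(c, d) = -180 (f(c, d) = -4*45 = -180)
f(4, r)**2 = (-180)**2 = 32400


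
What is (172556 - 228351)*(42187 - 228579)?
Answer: 10399741640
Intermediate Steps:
(172556 - 228351)*(42187 - 228579) = -55795*(-186392) = 10399741640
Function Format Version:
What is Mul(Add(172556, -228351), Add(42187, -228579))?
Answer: 10399741640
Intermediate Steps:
Mul(Add(172556, -228351), Add(42187, -228579)) = Mul(-55795, -186392) = 10399741640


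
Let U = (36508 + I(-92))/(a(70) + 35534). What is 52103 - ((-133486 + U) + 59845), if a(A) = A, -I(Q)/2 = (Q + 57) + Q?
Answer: 746158769/5934 ≈ 1.2574e+5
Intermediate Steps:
I(Q) = -114 - 4*Q (I(Q) = -2*((Q + 57) + Q) = -2*((57 + Q) + Q) = -2*(57 + 2*Q) = -114 - 4*Q)
U = 6127/5934 (U = (36508 + (-114 - 4*(-92)))/(70 + 35534) = (36508 + (-114 + 368))/35604 = (36508 + 254)*(1/35604) = 36762*(1/35604) = 6127/5934 ≈ 1.0325)
52103 - ((-133486 + U) + 59845) = 52103 - ((-133486 + 6127/5934) + 59845) = 52103 - (-792099797/5934 + 59845) = 52103 - 1*(-436979567/5934) = 52103 + 436979567/5934 = 746158769/5934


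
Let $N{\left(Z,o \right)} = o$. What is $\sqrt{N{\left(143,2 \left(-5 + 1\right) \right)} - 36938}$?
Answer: $7 i \sqrt{754} \approx 192.21 i$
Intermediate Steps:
$\sqrt{N{\left(143,2 \left(-5 + 1\right) \right)} - 36938} = \sqrt{2 \left(-5 + 1\right) - 36938} = \sqrt{2 \left(-4\right) - 36938} = \sqrt{-8 - 36938} = \sqrt{-36946} = 7 i \sqrt{754}$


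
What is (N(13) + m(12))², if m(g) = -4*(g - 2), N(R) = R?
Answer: 729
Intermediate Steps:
m(g) = 8 - 4*g (m(g) = -4*(-2 + g) = 8 - 4*g)
(N(13) + m(12))² = (13 + (8 - 4*12))² = (13 + (8 - 48))² = (13 - 40)² = (-27)² = 729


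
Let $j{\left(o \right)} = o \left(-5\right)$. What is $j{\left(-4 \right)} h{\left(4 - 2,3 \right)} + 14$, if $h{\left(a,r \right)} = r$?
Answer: $74$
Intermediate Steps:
$j{\left(o \right)} = - 5 o$
$j{\left(-4 \right)} h{\left(4 - 2,3 \right)} + 14 = \left(-5\right) \left(-4\right) 3 + 14 = 20 \cdot 3 + 14 = 60 + 14 = 74$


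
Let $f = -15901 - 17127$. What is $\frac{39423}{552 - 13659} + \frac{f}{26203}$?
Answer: $- \frac{28743115}{6734171} \approx -4.2682$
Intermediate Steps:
$f = -33028$
$\frac{39423}{552 - 13659} + \frac{f}{26203} = \frac{39423}{552 - 13659} - \frac{33028}{26203} = \frac{39423}{-13107} - \frac{33028}{26203} = 39423 \left(- \frac{1}{13107}\right) - \frac{33028}{26203} = - \frac{773}{257} - \frac{33028}{26203} = - \frac{28743115}{6734171}$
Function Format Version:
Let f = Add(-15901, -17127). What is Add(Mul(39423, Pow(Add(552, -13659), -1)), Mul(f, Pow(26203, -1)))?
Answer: Rational(-28743115, 6734171) ≈ -4.2682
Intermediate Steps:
f = -33028
Add(Mul(39423, Pow(Add(552, -13659), -1)), Mul(f, Pow(26203, -1))) = Add(Mul(39423, Pow(Add(552, -13659), -1)), Mul(-33028, Pow(26203, -1))) = Add(Mul(39423, Pow(-13107, -1)), Mul(-33028, Rational(1, 26203))) = Add(Mul(39423, Rational(-1, 13107)), Rational(-33028, 26203)) = Add(Rational(-773, 257), Rational(-33028, 26203)) = Rational(-28743115, 6734171)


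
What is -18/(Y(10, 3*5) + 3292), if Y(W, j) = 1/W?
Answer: -180/32921 ≈ -0.0054676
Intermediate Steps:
-18/(Y(10, 3*5) + 3292) = -18/(1/10 + 3292) = -18/(⅒ + 3292) = -18/32921/10 = -18*10/32921 = -180/32921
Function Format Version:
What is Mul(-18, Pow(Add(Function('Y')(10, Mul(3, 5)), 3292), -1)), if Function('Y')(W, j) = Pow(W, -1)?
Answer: Rational(-180, 32921) ≈ -0.0054676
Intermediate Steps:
Mul(-18, Pow(Add(Function('Y')(10, Mul(3, 5)), 3292), -1)) = Mul(-18, Pow(Add(Pow(10, -1), 3292), -1)) = Mul(-18, Pow(Add(Rational(1, 10), 3292), -1)) = Mul(-18, Pow(Rational(32921, 10), -1)) = Mul(-18, Rational(10, 32921)) = Rational(-180, 32921)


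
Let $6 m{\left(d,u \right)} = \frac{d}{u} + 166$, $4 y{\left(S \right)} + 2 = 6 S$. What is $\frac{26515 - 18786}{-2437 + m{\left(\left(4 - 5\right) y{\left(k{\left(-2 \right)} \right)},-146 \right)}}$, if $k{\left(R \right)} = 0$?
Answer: $- \frac{4513736}{1407051} \approx -3.2079$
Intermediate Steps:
$y{\left(S \right)} = - \frac{1}{2} + \frac{3 S}{2}$ ($y{\left(S \right)} = - \frac{1}{2} + \frac{6 S}{4} = - \frac{1}{2} + \frac{3 S}{2}$)
$m{\left(d,u \right)} = \frac{83}{3} + \frac{d}{6 u}$ ($m{\left(d,u \right)} = \frac{\frac{d}{u} + 166}{6} = \frac{166 + \frac{d}{u}}{6} = \frac{83}{3} + \frac{d}{6 u}$)
$\frac{26515 - 18786}{-2437 + m{\left(\left(4 - 5\right) y{\left(k{\left(-2 \right)} \right)},-146 \right)}} = \frac{26515 - 18786}{-2437 + \frac{\left(4 - 5\right) \left(- \frac{1}{2} + \frac{3}{2} \cdot 0\right) + 166 \left(-146\right)}{6 \left(-146\right)}} = \frac{7729}{-2437 + \frac{1}{6} \left(- \frac{1}{146}\right) \left(- (- \frac{1}{2} + 0) - 24236\right)} = \frac{7729}{-2437 + \frac{1}{6} \left(- \frac{1}{146}\right) \left(\left(-1\right) \left(- \frac{1}{2}\right) - 24236\right)} = \frac{7729}{-2437 + \frac{1}{6} \left(- \frac{1}{146}\right) \left(\frac{1}{2} - 24236\right)} = \frac{7729}{-2437 + \frac{1}{6} \left(- \frac{1}{146}\right) \left(- \frac{48471}{2}\right)} = \frac{7729}{-2437 + \frac{16157}{584}} = \frac{7729}{- \frac{1407051}{584}} = 7729 \left(- \frac{584}{1407051}\right) = - \frac{4513736}{1407051}$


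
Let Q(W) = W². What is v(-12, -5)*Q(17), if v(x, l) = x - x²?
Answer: -45084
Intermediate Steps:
v(-12, -5)*Q(17) = -12*(1 - 1*(-12))*17² = -12*(1 + 12)*289 = -12*13*289 = -156*289 = -45084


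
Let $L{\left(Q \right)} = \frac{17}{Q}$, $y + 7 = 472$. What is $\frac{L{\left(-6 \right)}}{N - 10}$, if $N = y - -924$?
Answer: $- \frac{17}{8274} \approx -0.0020546$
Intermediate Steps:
$y = 465$ ($y = -7 + 472 = 465$)
$N = 1389$ ($N = 465 - -924 = 465 + 924 = 1389$)
$\frac{L{\left(-6 \right)}}{N - 10} = \frac{17 \frac{1}{-6}}{1389 - 10} = \frac{17 \left(- \frac{1}{6}\right)}{1379} = \left(- \frac{17}{6}\right) \frac{1}{1379} = - \frac{17}{8274}$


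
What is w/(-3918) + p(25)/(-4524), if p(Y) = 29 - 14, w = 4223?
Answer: -3193937/2954172 ≈ -1.0812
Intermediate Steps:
p(Y) = 15
w/(-3918) + p(25)/(-4524) = 4223/(-3918) + 15/(-4524) = 4223*(-1/3918) + 15*(-1/4524) = -4223/3918 - 5/1508 = -3193937/2954172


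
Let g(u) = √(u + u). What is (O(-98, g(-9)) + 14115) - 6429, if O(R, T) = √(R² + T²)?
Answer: 7686 + √9586 ≈ 7783.9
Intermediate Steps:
g(u) = √2*√u (g(u) = √(2*u) = √2*√u)
(O(-98, g(-9)) + 14115) - 6429 = (√((-98)² + (√2*√(-9))²) + 14115) - 6429 = (√(9604 + (√2*(3*I))²) + 14115) - 6429 = (√(9604 + (3*I*√2)²) + 14115) - 6429 = (√(9604 - 18) + 14115) - 6429 = (√9586 + 14115) - 6429 = (14115 + √9586) - 6429 = 7686 + √9586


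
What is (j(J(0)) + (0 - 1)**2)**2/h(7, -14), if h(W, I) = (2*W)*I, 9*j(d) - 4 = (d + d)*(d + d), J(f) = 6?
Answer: -24649/15876 ≈ -1.5526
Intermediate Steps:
j(d) = 4/9 + 4*d**2/9 (j(d) = 4/9 + ((d + d)*(d + d))/9 = 4/9 + ((2*d)*(2*d))/9 = 4/9 + (4*d**2)/9 = 4/9 + 4*d**2/9)
h(W, I) = 2*I*W
(j(J(0)) + (0 - 1)**2)**2/h(7, -14) = ((4/9 + (4/9)*6**2) + (0 - 1)**2)**2/((2*(-14)*7)) = ((4/9 + (4/9)*36) + (-1)**2)**2/(-196) = ((4/9 + 16) + 1)**2*(-1/196) = (148/9 + 1)**2*(-1/196) = (157/9)**2*(-1/196) = (24649/81)*(-1/196) = -24649/15876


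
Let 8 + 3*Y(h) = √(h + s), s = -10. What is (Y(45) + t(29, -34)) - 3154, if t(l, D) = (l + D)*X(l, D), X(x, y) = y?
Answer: -8960/3 + √35/3 ≈ -2984.7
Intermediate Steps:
Y(h) = -8/3 + √(-10 + h)/3 (Y(h) = -8/3 + √(h - 10)/3 = -8/3 + √(-10 + h)/3)
t(l, D) = D*(D + l) (t(l, D) = (l + D)*D = (D + l)*D = D*(D + l))
(Y(45) + t(29, -34)) - 3154 = ((-8/3 + √(-10 + 45)/3) - 34*(-34 + 29)) - 3154 = ((-8/3 + √35/3) - 34*(-5)) - 3154 = ((-8/3 + √35/3) + 170) - 3154 = (502/3 + √35/3) - 3154 = -8960/3 + √35/3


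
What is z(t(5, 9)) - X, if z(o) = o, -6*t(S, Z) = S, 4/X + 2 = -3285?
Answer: -16411/19722 ≈ -0.83212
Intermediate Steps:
X = -4/3287 (X = 4/(-2 - 3285) = 4/(-3287) = 4*(-1/3287) = -4/3287 ≈ -0.0012169)
t(S, Z) = -S/6
z(t(5, 9)) - X = -⅙*5 - 1*(-4/3287) = -⅚ + 4/3287 = -16411/19722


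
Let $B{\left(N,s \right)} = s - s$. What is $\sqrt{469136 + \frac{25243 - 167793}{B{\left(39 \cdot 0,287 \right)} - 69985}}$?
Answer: $\frac{\sqrt{91911651852694}}{13997} \approx 684.94$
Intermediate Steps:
$B{\left(N,s \right)} = 0$
$\sqrt{469136 + \frac{25243 - 167793}{B{\left(39 \cdot 0,287 \right)} - 69985}} = \sqrt{469136 + \frac{25243 - 167793}{0 - 69985}} = \sqrt{469136 - \frac{142550}{-69985}} = \sqrt{469136 - - \frac{28510}{13997}} = \sqrt{469136 + \frac{28510}{13997}} = \sqrt{\frac{6566525102}{13997}} = \frac{\sqrt{91911651852694}}{13997}$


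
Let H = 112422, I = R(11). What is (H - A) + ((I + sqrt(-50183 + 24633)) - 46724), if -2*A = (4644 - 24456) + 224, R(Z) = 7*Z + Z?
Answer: 55992 + 5*I*sqrt(1022) ≈ 55992.0 + 159.84*I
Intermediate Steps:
R(Z) = 8*Z
I = 88 (I = 8*11 = 88)
A = 9794 (A = -((4644 - 24456) + 224)/2 = -(-19812 + 224)/2 = -1/2*(-19588) = 9794)
(H - A) + ((I + sqrt(-50183 + 24633)) - 46724) = (112422 - 1*9794) + ((88 + sqrt(-50183 + 24633)) - 46724) = (112422 - 9794) + ((88 + sqrt(-25550)) - 46724) = 102628 + ((88 + 5*I*sqrt(1022)) - 46724) = 102628 + (-46636 + 5*I*sqrt(1022)) = 55992 + 5*I*sqrt(1022)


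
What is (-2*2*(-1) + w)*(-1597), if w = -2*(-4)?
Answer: -19164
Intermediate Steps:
w = 8
(-2*2*(-1) + w)*(-1597) = (-2*2*(-1) + 8)*(-1597) = (-4*(-1) + 8)*(-1597) = (4 + 8)*(-1597) = 12*(-1597) = -19164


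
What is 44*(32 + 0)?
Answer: 1408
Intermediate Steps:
44*(32 + 0) = 44*32 = 1408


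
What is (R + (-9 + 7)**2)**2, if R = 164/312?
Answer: 124609/6084 ≈ 20.481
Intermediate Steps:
R = 41/78 (R = 164*(1/312) = 41/78 ≈ 0.52564)
(R + (-9 + 7)**2)**2 = (41/78 + (-9 + 7)**2)**2 = (41/78 + (-2)**2)**2 = (41/78 + 4)**2 = (353/78)**2 = 124609/6084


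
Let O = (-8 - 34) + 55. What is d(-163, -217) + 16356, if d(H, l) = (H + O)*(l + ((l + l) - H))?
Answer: 89556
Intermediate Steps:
O = 13 (O = -42 + 55 = 13)
d(H, l) = (13 + H)*(-H + 3*l) (d(H, l) = (H + 13)*(l + ((l + l) - H)) = (13 + H)*(l + (2*l - H)) = (13 + H)*(l + (-H + 2*l)) = (13 + H)*(-H + 3*l))
d(-163, -217) + 16356 = (-1*(-163)² - 13*(-163) + 39*(-217) + 3*(-163)*(-217)) + 16356 = (-1*26569 + 2119 - 8463 + 106113) + 16356 = (-26569 + 2119 - 8463 + 106113) + 16356 = 73200 + 16356 = 89556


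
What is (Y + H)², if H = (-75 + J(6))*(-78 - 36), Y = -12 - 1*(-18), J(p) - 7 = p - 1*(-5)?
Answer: 42302016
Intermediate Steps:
J(p) = 12 + p (J(p) = 7 + (p - 1*(-5)) = 7 + (p + 5) = 7 + (5 + p) = 12 + p)
Y = 6 (Y = -12 + 18 = 6)
H = 6498 (H = (-75 + (12 + 6))*(-78 - 36) = (-75 + 18)*(-114) = -57*(-114) = 6498)
(Y + H)² = (6 + 6498)² = 6504² = 42302016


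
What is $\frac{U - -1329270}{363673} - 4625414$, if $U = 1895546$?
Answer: $- \frac{1682134960806}{363673} \approx -4.6254 \cdot 10^{6}$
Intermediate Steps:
$\frac{U - -1329270}{363673} - 4625414 = \frac{1895546 - -1329270}{363673} - 4625414 = \left(1895546 + 1329270\right) \frac{1}{363673} - 4625414 = 3224816 \cdot \frac{1}{363673} - 4625414 = \frac{3224816}{363673} - 4625414 = - \frac{1682134960806}{363673}$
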